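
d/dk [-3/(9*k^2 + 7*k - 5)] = 3*(18*k + 7)/(9*k^2 + 7*k - 5)^2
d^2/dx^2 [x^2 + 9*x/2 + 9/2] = 2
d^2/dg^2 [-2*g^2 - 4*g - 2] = -4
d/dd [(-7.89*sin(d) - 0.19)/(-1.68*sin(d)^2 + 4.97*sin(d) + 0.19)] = (-0.638400000000004*sin(d) + 6.6276*cos(2*d) - 7.1824)*cos(d)/(-1.68*sin(d)^2 + 4.97*sin(d) + 0.19)^2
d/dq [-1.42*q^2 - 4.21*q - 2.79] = -2.84*q - 4.21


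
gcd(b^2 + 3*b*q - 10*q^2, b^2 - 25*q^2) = b + 5*q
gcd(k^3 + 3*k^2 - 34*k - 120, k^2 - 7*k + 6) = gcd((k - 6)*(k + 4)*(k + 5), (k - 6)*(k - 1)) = k - 6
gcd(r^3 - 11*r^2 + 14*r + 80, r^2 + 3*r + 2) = r + 2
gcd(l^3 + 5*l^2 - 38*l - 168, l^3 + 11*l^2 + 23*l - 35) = l + 7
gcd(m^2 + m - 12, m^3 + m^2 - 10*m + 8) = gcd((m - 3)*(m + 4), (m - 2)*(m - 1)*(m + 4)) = m + 4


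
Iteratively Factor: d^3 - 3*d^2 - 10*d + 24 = (d + 3)*(d^2 - 6*d + 8) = (d - 4)*(d + 3)*(d - 2)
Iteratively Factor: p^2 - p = (p)*(p - 1)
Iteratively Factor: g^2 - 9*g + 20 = (g - 5)*(g - 4)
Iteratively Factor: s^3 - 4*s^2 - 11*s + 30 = (s - 5)*(s^2 + s - 6) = (s - 5)*(s - 2)*(s + 3)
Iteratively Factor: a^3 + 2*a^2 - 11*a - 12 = (a - 3)*(a^2 + 5*a + 4) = (a - 3)*(a + 1)*(a + 4)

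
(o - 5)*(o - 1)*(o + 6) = o^3 - 31*o + 30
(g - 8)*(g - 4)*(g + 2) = g^3 - 10*g^2 + 8*g + 64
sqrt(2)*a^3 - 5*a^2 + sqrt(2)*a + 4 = (a - 2*sqrt(2))*(a - sqrt(2))*(sqrt(2)*a + 1)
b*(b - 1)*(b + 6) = b^3 + 5*b^2 - 6*b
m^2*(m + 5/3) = m^3 + 5*m^2/3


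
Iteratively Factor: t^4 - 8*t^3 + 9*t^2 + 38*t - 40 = (t - 5)*(t^3 - 3*t^2 - 6*t + 8) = (t - 5)*(t - 1)*(t^2 - 2*t - 8) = (t - 5)*(t - 4)*(t - 1)*(t + 2)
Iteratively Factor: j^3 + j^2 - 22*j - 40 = (j + 2)*(j^2 - j - 20) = (j - 5)*(j + 2)*(j + 4)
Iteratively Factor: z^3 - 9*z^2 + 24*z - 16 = (z - 4)*(z^2 - 5*z + 4) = (z - 4)^2*(z - 1)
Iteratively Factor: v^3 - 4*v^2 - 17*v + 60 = (v - 5)*(v^2 + v - 12) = (v - 5)*(v - 3)*(v + 4)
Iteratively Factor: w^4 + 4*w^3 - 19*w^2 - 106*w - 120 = (w + 2)*(w^3 + 2*w^2 - 23*w - 60) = (w + 2)*(w + 4)*(w^2 - 2*w - 15) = (w - 5)*(w + 2)*(w + 4)*(w + 3)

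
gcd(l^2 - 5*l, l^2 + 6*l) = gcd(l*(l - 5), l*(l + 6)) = l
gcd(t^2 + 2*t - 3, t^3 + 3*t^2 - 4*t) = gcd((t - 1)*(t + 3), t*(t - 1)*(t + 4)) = t - 1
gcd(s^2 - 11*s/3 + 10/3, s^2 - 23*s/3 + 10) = s - 5/3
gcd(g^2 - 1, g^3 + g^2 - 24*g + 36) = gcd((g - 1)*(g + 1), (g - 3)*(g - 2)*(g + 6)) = 1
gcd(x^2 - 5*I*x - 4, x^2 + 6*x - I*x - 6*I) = x - I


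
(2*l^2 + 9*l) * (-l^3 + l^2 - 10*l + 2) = -2*l^5 - 7*l^4 - 11*l^3 - 86*l^2 + 18*l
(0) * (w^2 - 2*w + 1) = 0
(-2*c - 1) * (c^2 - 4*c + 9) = -2*c^3 + 7*c^2 - 14*c - 9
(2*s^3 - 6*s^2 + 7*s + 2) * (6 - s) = -2*s^4 + 18*s^3 - 43*s^2 + 40*s + 12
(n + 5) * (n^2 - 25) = n^3 + 5*n^2 - 25*n - 125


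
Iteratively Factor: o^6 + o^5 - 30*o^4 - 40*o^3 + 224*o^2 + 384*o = (o + 3)*(o^5 - 2*o^4 - 24*o^3 + 32*o^2 + 128*o) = (o + 3)*(o + 4)*(o^4 - 6*o^3 + 32*o) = (o - 4)*(o + 3)*(o + 4)*(o^3 - 2*o^2 - 8*o) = (o - 4)*(o + 2)*(o + 3)*(o + 4)*(o^2 - 4*o) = o*(o - 4)*(o + 2)*(o + 3)*(o + 4)*(o - 4)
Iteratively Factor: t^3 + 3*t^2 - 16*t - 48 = (t + 4)*(t^2 - t - 12) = (t - 4)*(t + 4)*(t + 3)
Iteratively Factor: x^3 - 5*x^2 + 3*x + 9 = (x - 3)*(x^2 - 2*x - 3) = (x - 3)^2*(x + 1)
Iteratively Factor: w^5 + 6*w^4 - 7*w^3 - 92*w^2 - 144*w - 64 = (w + 4)*(w^4 + 2*w^3 - 15*w^2 - 32*w - 16) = (w + 1)*(w + 4)*(w^3 + w^2 - 16*w - 16) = (w - 4)*(w + 1)*(w + 4)*(w^2 + 5*w + 4) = (w - 4)*(w + 1)*(w + 4)^2*(w + 1)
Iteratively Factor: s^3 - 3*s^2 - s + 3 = (s + 1)*(s^2 - 4*s + 3) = (s - 3)*(s + 1)*(s - 1)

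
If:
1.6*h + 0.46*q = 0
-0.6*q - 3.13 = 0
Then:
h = 1.50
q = -5.22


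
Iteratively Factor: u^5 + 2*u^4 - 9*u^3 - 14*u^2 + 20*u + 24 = (u + 2)*(u^4 - 9*u^2 + 4*u + 12) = (u + 2)*(u + 3)*(u^3 - 3*u^2 + 4) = (u - 2)*(u + 2)*(u + 3)*(u^2 - u - 2) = (u - 2)^2*(u + 2)*(u + 3)*(u + 1)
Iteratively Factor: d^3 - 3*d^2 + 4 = (d - 2)*(d^2 - d - 2) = (d - 2)^2*(d + 1)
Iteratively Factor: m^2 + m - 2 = (m - 1)*(m + 2)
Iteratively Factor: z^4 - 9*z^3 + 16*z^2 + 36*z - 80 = (z - 5)*(z^3 - 4*z^2 - 4*z + 16) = (z - 5)*(z - 4)*(z^2 - 4) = (z - 5)*(z - 4)*(z - 2)*(z + 2)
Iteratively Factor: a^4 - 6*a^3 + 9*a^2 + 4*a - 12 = (a - 2)*(a^3 - 4*a^2 + a + 6) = (a - 2)^2*(a^2 - 2*a - 3) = (a - 2)^2*(a + 1)*(a - 3)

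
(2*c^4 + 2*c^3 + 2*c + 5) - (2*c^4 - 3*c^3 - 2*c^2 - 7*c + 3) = 5*c^3 + 2*c^2 + 9*c + 2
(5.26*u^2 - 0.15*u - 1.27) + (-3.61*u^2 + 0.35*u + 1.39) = 1.65*u^2 + 0.2*u + 0.12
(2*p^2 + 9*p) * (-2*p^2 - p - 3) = -4*p^4 - 20*p^3 - 15*p^2 - 27*p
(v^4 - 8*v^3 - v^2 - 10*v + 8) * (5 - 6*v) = -6*v^5 + 53*v^4 - 34*v^3 + 55*v^2 - 98*v + 40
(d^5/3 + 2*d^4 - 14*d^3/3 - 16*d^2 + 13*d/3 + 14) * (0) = 0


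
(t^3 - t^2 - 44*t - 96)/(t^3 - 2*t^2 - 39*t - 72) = (t + 4)/(t + 3)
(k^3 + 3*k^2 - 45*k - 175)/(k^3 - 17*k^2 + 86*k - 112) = (k^2 + 10*k + 25)/(k^2 - 10*k + 16)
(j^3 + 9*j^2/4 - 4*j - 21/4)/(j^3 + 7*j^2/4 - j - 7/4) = (4*j^2 + 5*j - 21)/(4*j^2 + 3*j - 7)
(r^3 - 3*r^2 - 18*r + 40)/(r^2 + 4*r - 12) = (r^2 - r - 20)/(r + 6)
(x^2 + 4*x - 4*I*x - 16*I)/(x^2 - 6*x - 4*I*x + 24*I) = (x + 4)/(x - 6)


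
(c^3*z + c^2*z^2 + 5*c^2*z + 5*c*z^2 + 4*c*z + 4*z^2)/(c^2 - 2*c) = z*(c^3 + c^2*z + 5*c^2 + 5*c*z + 4*c + 4*z)/(c*(c - 2))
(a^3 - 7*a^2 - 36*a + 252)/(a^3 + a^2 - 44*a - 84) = (a - 6)/(a + 2)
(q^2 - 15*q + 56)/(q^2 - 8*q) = (q - 7)/q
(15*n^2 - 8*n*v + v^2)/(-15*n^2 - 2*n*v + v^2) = (-3*n + v)/(3*n + v)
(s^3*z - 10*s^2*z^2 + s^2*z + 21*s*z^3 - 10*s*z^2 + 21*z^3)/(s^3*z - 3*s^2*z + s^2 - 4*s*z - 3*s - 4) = z*(s^2 - 10*s*z + 21*z^2)/(s^2*z - 4*s*z + s - 4)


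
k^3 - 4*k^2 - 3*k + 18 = (k - 3)^2*(k + 2)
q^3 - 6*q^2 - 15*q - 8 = (q - 8)*(q + 1)^2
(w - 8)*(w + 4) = w^2 - 4*w - 32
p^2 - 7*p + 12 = (p - 4)*(p - 3)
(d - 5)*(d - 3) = d^2 - 8*d + 15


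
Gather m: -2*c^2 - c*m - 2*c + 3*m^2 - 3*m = -2*c^2 - 2*c + 3*m^2 + m*(-c - 3)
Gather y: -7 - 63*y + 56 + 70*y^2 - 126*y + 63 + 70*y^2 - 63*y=140*y^2 - 252*y + 112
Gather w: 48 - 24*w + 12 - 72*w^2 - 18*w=-72*w^2 - 42*w + 60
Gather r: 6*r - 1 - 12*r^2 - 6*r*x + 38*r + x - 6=-12*r^2 + r*(44 - 6*x) + x - 7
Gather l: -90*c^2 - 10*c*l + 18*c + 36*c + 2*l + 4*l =-90*c^2 + 54*c + l*(6 - 10*c)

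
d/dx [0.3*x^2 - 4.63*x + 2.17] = 0.6*x - 4.63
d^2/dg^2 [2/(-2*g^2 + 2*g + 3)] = 8*(-2*g^2 + 2*g + 2*(2*g - 1)^2 + 3)/(-2*g^2 + 2*g + 3)^3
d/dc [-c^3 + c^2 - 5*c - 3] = -3*c^2 + 2*c - 5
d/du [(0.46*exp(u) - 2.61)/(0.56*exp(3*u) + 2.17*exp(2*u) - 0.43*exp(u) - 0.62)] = (-0.5152*exp(3*u) + 3.3866*exp(2*u) + 11.3274*exp(u) - 1.4075)*exp(u)/(0.3136*exp(6*u) + 2.4304*exp(5*u) + 4.2273*exp(4*u) - 2.5606*exp(3*u) - 2.5059*exp(2*u) + 0.5332*exp(u) + 0.3844)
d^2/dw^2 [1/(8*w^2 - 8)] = (3*w^2 + 1)/(4*(w^2 - 1)^3)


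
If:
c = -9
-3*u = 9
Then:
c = -9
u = -3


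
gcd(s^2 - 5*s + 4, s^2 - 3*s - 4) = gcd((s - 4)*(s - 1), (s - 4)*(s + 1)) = s - 4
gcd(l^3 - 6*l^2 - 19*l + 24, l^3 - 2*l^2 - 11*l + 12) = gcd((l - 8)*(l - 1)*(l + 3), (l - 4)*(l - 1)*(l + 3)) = l^2 + 2*l - 3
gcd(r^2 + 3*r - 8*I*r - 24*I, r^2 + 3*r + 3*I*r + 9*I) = r + 3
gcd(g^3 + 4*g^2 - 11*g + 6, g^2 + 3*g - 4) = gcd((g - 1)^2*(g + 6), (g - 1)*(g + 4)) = g - 1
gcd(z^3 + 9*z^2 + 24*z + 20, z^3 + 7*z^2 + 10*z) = z^2 + 7*z + 10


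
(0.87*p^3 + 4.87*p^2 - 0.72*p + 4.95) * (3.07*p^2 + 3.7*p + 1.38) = 2.6709*p^5 + 18.1699*p^4 + 17.0092*p^3 + 19.2531*p^2 + 17.3214*p + 6.831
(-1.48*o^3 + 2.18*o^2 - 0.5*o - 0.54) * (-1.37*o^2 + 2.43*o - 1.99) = 2.0276*o^5 - 6.583*o^4 + 8.9276*o^3 - 4.8134*o^2 - 0.3172*o + 1.0746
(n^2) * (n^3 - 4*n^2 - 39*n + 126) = n^5 - 4*n^4 - 39*n^3 + 126*n^2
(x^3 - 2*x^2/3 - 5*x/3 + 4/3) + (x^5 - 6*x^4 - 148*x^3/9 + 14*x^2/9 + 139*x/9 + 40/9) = x^5 - 6*x^4 - 139*x^3/9 + 8*x^2/9 + 124*x/9 + 52/9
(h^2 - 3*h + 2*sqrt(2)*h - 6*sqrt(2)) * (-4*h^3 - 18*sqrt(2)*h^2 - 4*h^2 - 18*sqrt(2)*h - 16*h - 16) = -4*h^5 - 26*sqrt(2)*h^4 + 8*h^4 - 76*h^3 + 52*sqrt(2)*h^3 + 46*sqrt(2)*h^2 + 176*h^2 + 64*sqrt(2)*h + 264*h + 96*sqrt(2)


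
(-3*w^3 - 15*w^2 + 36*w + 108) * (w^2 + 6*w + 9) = -3*w^5 - 33*w^4 - 81*w^3 + 189*w^2 + 972*w + 972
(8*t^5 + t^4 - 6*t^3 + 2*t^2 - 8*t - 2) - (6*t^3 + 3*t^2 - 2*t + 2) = 8*t^5 + t^4 - 12*t^3 - t^2 - 6*t - 4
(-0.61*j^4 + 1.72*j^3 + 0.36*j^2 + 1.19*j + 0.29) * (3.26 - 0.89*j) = 0.5429*j^5 - 3.5194*j^4 + 5.2868*j^3 + 0.1145*j^2 + 3.6213*j + 0.9454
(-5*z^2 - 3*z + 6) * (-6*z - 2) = 30*z^3 + 28*z^2 - 30*z - 12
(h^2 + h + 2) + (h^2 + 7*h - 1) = 2*h^2 + 8*h + 1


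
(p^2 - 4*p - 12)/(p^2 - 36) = (p + 2)/(p + 6)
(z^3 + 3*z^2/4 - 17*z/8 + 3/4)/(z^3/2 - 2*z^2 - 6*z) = (8*z^2 - 10*z + 3)/(4*z*(z - 6))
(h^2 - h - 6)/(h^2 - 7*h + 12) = (h + 2)/(h - 4)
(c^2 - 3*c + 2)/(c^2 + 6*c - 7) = (c - 2)/(c + 7)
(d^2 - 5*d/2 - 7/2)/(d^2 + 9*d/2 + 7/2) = (2*d - 7)/(2*d + 7)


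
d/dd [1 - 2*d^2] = -4*d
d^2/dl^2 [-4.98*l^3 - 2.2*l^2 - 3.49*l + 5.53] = -29.88*l - 4.4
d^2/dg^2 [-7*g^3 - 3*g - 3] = -42*g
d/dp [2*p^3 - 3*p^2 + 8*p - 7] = 6*p^2 - 6*p + 8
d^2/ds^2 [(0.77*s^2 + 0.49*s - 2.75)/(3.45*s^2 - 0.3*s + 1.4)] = (13.25835*s^3 - 218.70585*s^2 + 2.8773*s + 29.5)/(41.063625*s^6 - 10.71225*s^5 + 50.922*s^4 - 8.721*s^3 + 20.664*s^2 - 1.764*s + 2.744)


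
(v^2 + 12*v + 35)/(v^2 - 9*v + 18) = (v^2 + 12*v + 35)/(v^2 - 9*v + 18)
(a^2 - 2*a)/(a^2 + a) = (a - 2)/(a + 1)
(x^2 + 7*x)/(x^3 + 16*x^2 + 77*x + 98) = x/(x^2 + 9*x + 14)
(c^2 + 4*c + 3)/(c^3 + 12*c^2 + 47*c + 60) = (c + 1)/(c^2 + 9*c + 20)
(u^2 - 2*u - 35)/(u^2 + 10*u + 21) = (u^2 - 2*u - 35)/(u^2 + 10*u + 21)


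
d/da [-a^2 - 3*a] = -2*a - 3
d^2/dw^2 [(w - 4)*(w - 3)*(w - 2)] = 6*w - 18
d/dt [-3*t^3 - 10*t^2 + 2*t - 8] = -9*t^2 - 20*t + 2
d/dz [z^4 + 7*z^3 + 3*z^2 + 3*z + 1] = 4*z^3 + 21*z^2 + 6*z + 3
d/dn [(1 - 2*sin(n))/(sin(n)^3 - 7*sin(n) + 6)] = (4*sin(n)^3 - 3*sin(n)^2 - 5)*cos(n)/(sin(n)^3 - 7*sin(n) + 6)^2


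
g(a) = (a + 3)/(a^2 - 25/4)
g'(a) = -2*a*(a + 3)/(a^2 - 25/4)^2 + 1/(a^2 - 25/4) = 4*(4*a^2 - 8*a*(a + 3) - 25)/(4*a^2 - 25)^2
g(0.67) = -0.63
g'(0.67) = -0.32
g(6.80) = 0.25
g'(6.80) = -0.06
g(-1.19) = -0.37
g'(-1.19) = -0.02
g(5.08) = 0.41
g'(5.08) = -0.16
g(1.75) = -1.49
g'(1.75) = -1.95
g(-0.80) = -0.39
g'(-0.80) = -0.07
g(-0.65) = -0.40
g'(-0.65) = -0.08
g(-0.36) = -0.43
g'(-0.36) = -0.11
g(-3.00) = 0.00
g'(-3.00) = 0.36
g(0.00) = -0.48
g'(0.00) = -0.16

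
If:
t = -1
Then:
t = -1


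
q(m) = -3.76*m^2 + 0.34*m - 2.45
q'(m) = 0.34 - 7.52*m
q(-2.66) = -29.96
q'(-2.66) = 20.34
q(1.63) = -11.89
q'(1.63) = -11.92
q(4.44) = -75.06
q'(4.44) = -33.05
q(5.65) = -120.56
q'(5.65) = -42.15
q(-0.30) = -2.89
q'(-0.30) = 2.60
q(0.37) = -2.84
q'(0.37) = -2.44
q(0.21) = -2.54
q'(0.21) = -1.24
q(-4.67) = -86.04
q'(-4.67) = 35.46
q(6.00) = -135.77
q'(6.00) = -44.78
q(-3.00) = -37.31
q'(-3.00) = 22.90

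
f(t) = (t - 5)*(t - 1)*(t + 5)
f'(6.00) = 71.00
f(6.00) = 55.00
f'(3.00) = -4.00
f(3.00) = -32.00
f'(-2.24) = -5.47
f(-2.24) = 64.74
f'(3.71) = 8.87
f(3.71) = -30.45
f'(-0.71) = -22.07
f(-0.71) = 41.89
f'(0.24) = -25.31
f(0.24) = 18.96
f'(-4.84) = 54.96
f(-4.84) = 9.19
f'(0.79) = -24.71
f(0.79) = 5.12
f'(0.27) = -25.32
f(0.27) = 18.20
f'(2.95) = -4.79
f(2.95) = -31.78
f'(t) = (t - 5)*(t - 1) + (t - 5)*(t + 5) + (t - 1)*(t + 5) = 3*t^2 - 2*t - 25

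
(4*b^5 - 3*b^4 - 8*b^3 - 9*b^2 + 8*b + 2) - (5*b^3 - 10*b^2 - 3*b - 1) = 4*b^5 - 3*b^4 - 13*b^3 + b^2 + 11*b + 3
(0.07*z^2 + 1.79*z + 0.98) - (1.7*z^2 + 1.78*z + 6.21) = -1.63*z^2 + 0.01*z - 5.23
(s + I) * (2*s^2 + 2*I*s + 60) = 2*s^3 + 4*I*s^2 + 58*s + 60*I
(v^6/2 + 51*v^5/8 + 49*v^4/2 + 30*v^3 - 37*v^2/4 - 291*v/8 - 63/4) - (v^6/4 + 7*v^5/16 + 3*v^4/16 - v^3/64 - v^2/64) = v^6/4 + 95*v^5/16 + 389*v^4/16 + 1921*v^3/64 - 591*v^2/64 - 291*v/8 - 63/4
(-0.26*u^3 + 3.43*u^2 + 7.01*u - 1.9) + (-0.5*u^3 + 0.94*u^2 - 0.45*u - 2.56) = -0.76*u^3 + 4.37*u^2 + 6.56*u - 4.46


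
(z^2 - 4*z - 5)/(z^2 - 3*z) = (z^2 - 4*z - 5)/(z*(z - 3))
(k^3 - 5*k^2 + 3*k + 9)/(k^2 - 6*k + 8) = (k^3 - 5*k^2 + 3*k + 9)/(k^2 - 6*k + 8)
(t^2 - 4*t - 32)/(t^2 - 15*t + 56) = (t + 4)/(t - 7)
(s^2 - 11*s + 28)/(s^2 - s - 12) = (s - 7)/(s + 3)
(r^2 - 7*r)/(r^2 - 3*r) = (r - 7)/(r - 3)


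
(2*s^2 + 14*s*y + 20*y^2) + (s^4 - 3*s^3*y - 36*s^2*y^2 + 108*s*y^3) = s^4 - 3*s^3*y - 36*s^2*y^2 + 2*s^2 + 108*s*y^3 + 14*s*y + 20*y^2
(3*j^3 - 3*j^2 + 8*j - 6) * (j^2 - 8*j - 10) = 3*j^5 - 27*j^4 + 2*j^3 - 40*j^2 - 32*j + 60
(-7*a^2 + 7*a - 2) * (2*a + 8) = -14*a^3 - 42*a^2 + 52*a - 16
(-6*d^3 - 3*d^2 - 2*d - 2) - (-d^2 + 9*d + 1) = -6*d^3 - 2*d^2 - 11*d - 3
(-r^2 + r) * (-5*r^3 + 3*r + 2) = 5*r^5 - 5*r^4 - 3*r^3 + r^2 + 2*r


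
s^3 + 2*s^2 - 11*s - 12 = (s - 3)*(s + 1)*(s + 4)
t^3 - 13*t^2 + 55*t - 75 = (t - 5)^2*(t - 3)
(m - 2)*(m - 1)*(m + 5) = m^3 + 2*m^2 - 13*m + 10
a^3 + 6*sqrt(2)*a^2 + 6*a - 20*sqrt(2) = (a - sqrt(2))*(a + 2*sqrt(2))*(a + 5*sqrt(2))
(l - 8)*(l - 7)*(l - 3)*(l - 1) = l^4 - 19*l^3 + 119*l^2 - 269*l + 168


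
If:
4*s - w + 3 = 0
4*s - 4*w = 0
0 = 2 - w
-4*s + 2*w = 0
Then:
No Solution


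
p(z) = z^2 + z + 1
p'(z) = 2*z + 1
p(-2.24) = 3.78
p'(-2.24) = -3.48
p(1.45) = 4.55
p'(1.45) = 3.90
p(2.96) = 12.72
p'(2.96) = 6.92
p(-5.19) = 22.75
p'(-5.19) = -9.38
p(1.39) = 4.32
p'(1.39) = 3.78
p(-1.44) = 1.63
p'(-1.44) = -1.88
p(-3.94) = 12.58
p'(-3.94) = -6.88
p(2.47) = 9.57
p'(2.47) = 5.94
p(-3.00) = 7.00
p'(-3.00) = -5.00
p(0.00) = 1.00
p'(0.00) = 1.00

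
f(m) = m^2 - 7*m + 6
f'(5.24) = 3.48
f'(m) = 2*m - 7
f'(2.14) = -2.72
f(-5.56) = 75.83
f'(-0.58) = -8.16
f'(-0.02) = -7.04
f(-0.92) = 13.29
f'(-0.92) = -8.84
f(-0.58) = 10.40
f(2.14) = -4.40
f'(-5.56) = -18.12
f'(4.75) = 2.50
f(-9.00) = 150.00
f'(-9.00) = -25.00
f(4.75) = -4.69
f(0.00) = 6.00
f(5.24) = -3.22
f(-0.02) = 6.14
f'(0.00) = -7.00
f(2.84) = -5.81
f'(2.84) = -1.32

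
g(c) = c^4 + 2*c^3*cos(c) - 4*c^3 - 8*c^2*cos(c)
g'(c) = -2*c^3*sin(c) + 4*c^3 + 8*c^2*sin(c) + 6*c^2*cos(c) - 12*c^2 - 16*c*cos(c)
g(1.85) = -9.56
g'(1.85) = 0.90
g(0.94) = -5.73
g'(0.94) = -8.66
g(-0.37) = -0.89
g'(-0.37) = 4.01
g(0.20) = -0.33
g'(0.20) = -3.29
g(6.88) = 1163.42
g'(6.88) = 725.26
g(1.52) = -9.29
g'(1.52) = -2.76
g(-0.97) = -0.75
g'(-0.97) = -10.69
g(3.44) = -10.13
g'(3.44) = 1.67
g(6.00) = 570.26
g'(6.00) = 587.46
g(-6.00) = 1468.68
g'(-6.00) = -795.25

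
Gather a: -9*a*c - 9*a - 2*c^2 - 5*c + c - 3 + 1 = a*(-9*c - 9) - 2*c^2 - 4*c - 2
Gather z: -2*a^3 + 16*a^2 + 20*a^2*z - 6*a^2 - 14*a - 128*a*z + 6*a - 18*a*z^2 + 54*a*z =-2*a^3 + 10*a^2 - 18*a*z^2 - 8*a + z*(20*a^2 - 74*a)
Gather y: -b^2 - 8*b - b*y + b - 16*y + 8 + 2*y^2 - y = -b^2 - 7*b + 2*y^2 + y*(-b - 17) + 8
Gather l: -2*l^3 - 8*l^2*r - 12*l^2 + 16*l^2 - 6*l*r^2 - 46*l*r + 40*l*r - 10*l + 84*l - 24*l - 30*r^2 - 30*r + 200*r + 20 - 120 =-2*l^3 + l^2*(4 - 8*r) + l*(-6*r^2 - 6*r + 50) - 30*r^2 + 170*r - 100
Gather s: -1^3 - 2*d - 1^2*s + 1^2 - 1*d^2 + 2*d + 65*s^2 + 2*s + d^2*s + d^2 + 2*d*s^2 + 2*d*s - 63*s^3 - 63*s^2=-63*s^3 + s^2*(2*d + 2) + s*(d^2 + 2*d + 1)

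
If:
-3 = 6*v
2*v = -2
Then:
No Solution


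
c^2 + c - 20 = (c - 4)*(c + 5)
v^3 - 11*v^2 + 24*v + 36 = (v - 6)^2*(v + 1)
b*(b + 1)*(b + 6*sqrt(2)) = b^3 + b^2 + 6*sqrt(2)*b^2 + 6*sqrt(2)*b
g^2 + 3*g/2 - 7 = (g - 2)*(g + 7/2)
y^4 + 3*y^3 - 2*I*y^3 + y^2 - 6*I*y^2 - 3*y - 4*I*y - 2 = (y + 1)*(y + 2)*(y - I)^2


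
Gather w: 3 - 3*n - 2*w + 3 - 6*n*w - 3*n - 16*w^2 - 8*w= -6*n - 16*w^2 + w*(-6*n - 10) + 6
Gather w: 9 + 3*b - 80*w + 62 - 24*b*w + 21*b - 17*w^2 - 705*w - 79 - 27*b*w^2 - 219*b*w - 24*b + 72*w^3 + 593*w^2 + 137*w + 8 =72*w^3 + w^2*(576 - 27*b) + w*(-243*b - 648)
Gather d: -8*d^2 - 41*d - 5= -8*d^2 - 41*d - 5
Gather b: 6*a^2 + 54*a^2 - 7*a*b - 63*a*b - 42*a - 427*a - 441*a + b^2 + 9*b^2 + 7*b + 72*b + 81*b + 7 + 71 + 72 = 60*a^2 - 910*a + 10*b^2 + b*(160 - 70*a) + 150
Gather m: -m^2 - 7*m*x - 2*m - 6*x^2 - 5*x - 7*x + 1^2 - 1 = -m^2 + m*(-7*x - 2) - 6*x^2 - 12*x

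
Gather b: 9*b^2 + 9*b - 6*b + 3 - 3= 9*b^2 + 3*b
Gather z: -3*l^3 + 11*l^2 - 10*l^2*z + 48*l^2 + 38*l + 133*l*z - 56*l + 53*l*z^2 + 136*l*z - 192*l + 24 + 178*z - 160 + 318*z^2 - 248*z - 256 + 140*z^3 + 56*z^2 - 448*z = -3*l^3 + 59*l^2 - 210*l + 140*z^3 + z^2*(53*l + 374) + z*(-10*l^2 + 269*l - 518) - 392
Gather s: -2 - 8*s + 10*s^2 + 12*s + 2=10*s^2 + 4*s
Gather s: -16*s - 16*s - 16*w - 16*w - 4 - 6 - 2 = -32*s - 32*w - 12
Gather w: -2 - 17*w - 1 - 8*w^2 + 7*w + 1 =-8*w^2 - 10*w - 2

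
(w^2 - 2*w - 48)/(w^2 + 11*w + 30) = (w - 8)/(w + 5)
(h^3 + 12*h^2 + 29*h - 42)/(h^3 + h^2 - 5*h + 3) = (h^2 + 13*h + 42)/(h^2 + 2*h - 3)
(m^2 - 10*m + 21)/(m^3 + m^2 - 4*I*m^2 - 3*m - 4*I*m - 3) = (m^2 - 10*m + 21)/(m^3 + m^2*(1 - 4*I) - m*(3 + 4*I) - 3)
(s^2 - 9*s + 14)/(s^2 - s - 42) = (s - 2)/(s + 6)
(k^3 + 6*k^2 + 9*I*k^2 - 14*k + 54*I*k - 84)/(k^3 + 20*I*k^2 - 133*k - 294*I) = (k^2 + 2*k*(3 + I) + 12*I)/(k^2 + 13*I*k - 42)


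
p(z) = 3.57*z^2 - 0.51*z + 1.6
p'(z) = 7.14*z - 0.51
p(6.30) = 140.08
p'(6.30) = 44.47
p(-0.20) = 1.84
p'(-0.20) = -1.94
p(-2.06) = 17.80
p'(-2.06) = -15.22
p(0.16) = 1.61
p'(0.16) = 0.63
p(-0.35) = 2.22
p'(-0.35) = -3.01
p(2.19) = 17.61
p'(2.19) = 15.13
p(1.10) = 5.36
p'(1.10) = 7.34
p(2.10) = 16.27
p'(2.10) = 14.48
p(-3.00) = 35.26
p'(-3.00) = -21.93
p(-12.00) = 521.80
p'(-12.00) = -86.19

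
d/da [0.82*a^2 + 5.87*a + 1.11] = 1.64*a + 5.87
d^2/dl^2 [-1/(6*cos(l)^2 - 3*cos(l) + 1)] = 3*(-48*sin(l)^4 + 19*sin(l)^2 - 47*cos(l)/2 + 9*cos(3*l)/2 + 31)/(6*sin(l)^2 + 3*cos(l) - 7)^3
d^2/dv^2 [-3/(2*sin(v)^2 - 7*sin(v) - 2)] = 3*(-16*sin(v)^4 + 42*sin(v)^3 - 41*sin(v)^2 - 70*sin(v) + 106)/(7*sin(v) + cos(2*v) + 1)^3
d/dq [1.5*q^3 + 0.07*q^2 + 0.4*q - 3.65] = 4.5*q^2 + 0.14*q + 0.4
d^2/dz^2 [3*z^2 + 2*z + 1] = 6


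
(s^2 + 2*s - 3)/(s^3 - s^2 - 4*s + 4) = (s + 3)/(s^2 - 4)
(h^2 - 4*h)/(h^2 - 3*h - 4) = h/(h + 1)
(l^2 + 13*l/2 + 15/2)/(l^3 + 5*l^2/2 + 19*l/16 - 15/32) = 16*(l + 5)/(16*l^2 + 16*l - 5)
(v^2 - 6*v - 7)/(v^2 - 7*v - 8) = (v - 7)/(v - 8)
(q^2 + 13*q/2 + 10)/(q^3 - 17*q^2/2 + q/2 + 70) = (q + 4)/(q^2 - 11*q + 28)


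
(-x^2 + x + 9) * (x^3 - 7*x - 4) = -x^5 + x^4 + 16*x^3 - 3*x^2 - 67*x - 36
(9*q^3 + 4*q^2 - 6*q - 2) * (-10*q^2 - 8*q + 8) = -90*q^5 - 112*q^4 + 100*q^3 + 100*q^2 - 32*q - 16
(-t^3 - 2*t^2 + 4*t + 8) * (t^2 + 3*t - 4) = -t^5 - 5*t^4 + 2*t^3 + 28*t^2 + 8*t - 32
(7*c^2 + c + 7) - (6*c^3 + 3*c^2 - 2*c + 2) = -6*c^3 + 4*c^2 + 3*c + 5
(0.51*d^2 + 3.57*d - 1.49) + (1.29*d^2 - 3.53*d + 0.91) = 1.8*d^2 + 0.04*d - 0.58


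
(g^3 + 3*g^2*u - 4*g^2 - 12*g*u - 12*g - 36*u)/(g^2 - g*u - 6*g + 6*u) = (-g^2 - 3*g*u - 2*g - 6*u)/(-g + u)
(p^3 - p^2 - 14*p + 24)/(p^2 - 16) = (p^2 - 5*p + 6)/(p - 4)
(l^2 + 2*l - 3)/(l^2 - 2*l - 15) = (l - 1)/(l - 5)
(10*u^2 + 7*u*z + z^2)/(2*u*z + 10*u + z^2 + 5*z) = (5*u + z)/(z + 5)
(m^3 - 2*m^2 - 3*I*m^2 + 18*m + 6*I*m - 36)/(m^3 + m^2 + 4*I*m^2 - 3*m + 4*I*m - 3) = (m^2 + m*(-2 - 6*I) + 12*I)/(m^2 + m*(1 + I) + I)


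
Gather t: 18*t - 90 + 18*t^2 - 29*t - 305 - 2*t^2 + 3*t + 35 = 16*t^2 - 8*t - 360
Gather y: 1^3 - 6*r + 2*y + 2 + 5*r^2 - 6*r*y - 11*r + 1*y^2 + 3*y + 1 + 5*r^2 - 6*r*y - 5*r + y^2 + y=10*r^2 - 22*r + 2*y^2 + y*(6 - 12*r) + 4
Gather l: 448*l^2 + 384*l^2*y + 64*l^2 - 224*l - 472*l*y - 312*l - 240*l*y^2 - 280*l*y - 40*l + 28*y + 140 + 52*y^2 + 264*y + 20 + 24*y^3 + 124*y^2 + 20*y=l^2*(384*y + 512) + l*(-240*y^2 - 752*y - 576) + 24*y^3 + 176*y^2 + 312*y + 160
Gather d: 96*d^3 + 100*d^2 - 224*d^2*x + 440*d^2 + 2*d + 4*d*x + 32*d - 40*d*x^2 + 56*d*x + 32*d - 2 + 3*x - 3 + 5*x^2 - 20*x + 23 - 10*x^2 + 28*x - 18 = 96*d^3 + d^2*(540 - 224*x) + d*(-40*x^2 + 60*x + 66) - 5*x^2 + 11*x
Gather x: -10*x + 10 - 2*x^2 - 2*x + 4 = -2*x^2 - 12*x + 14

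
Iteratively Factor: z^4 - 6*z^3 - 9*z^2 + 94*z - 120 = (z - 2)*(z^3 - 4*z^2 - 17*z + 60) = (z - 5)*(z - 2)*(z^2 + z - 12) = (z - 5)*(z - 3)*(z - 2)*(z + 4)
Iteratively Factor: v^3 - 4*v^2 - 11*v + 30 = (v - 2)*(v^2 - 2*v - 15) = (v - 2)*(v + 3)*(v - 5)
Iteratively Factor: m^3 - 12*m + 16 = (m - 2)*(m^2 + 2*m - 8) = (m - 2)*(m + 4)*(m - 2)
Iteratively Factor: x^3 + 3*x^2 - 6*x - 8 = (x - 2)*(x^2 + 5*x + 4) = (x - 2)*(x + 1)*(x + 4)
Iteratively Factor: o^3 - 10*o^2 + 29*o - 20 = (o - 1)*(o^2 - 9*o + 20) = (o - 4)*(o - 1)*(o - 5)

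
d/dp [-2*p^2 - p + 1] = -4*p - 1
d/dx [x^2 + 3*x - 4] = 2*x + 3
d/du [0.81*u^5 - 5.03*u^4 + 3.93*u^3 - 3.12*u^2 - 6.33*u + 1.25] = 4.05*u^4 - 20.12*u^3 + 11.79*u^2 - 6.24*u - 6.33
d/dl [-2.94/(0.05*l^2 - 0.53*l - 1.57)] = (0.294*l - 1.5582)/(-0.05*l^2 + 0.53*l + 1.57)^2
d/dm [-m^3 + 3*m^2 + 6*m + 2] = -3*m^2 + 6*m + 6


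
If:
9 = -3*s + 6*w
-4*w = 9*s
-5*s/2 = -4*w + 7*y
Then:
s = -6/11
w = 27/22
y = 69/77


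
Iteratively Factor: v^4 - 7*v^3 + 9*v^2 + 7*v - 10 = (v + 1)*(v^3 - 8*v^2 + 17*v - 10) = (v - 1)*(v + 1)*(v^2 - 7*v + 10) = (v - 2)*(v - 1)*(v + 1)*(v - 5)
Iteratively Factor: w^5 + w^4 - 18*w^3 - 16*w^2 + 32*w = (w + 4)*(w^4 - 3*w^3 - 6*w^2 + 8*w) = w*(w + 4)*(w^3 - 3*w^2 - 6*w + 8) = w*(w - 1)*(w + 4)*(w^2 - 2*w - 8) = w*(w - 4)*(w - 1)*(w + 4)*(w + 2)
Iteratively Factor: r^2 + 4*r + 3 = (r + 1)*(r + 3)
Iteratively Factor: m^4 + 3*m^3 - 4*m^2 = (m)*(m^3 + 3*m^2 - 4*m) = m*(m - 1)*(m^2 + 4*m) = m*(m - 1)*(m + 4)*(m)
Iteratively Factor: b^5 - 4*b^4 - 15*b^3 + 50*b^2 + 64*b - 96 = (b + 2)*(b^4 - 6*b^3 - 3*b^2 + 56*b - 48) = (b - 4)*(b + 2)*(b^3 - 2*b^2 - 11*b + 12) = (b - 4)^2*(b + 2)*(b^2 + 2*b - 3) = (b - 4)^2*(b + 2)*(b + 3)*(b - 1)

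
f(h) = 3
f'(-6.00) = 0.00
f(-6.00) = 3.00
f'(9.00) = 0.00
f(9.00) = 3.00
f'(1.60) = 0.00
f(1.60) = 3.00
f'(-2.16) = 0.00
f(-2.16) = 3.00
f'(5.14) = 0.00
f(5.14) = 3.00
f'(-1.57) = 0.00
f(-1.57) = 3.00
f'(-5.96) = 0.00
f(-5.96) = 3.00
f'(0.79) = 0.00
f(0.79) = 3.00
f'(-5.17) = 0.00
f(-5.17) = 3.00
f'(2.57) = 0.00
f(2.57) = 3.00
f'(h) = 0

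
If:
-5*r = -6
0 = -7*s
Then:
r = 6/5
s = 0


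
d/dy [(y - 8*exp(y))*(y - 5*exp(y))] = -13*y*exp(y) + 2*y + 80*exp(2*y) - 13*exp(y)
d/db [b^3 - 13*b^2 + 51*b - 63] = 3*b^2 - 26*b + 51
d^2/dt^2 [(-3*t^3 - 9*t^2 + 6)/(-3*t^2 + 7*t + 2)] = 12*(59*t^3 + 21*t^2 + 69*t - 49)/(27*t^6 - 189*t^5 + 387*t^4 - 91*t^3 - 258*t^2 - 84*t - 8)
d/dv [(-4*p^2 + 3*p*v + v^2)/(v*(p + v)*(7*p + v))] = (28*p^4 + 64*p^3*v - 5*p^2*v^2 - 6*p*v^3 - v^4)/(v^2*(49*p^4 + 112*p^3*v + 78*p^2*v^2 + 16*p*v^3 + v^4))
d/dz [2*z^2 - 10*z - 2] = 4*z - 10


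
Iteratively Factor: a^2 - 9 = (a - 3)*(a + 3)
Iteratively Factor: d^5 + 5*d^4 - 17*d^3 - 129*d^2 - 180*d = (d + 4)*(d^4 + d^3 - 21*d^2 - 45*d) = (d + 3)*(d + 4)*(d^3 - 2*d^2 - 15*d) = d*(d + 3)*(d + 4)*(d^2 - 2*d - 15) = d*(d - 5)*(d + 3)*(d + 4)*(d + 3)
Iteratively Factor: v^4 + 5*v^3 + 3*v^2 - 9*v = (v - 1)*(v^3 + 6*v^2 + 9*v) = (v - 1)*(v + 3)*(v^2 + 3*v) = v*(v - 1)*(v + 3)*(v + 3)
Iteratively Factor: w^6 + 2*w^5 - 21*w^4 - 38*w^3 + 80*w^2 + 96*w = (w)*(w^5 + 2*w^4 - 21*w^3 - 38*w^2 + 80*w + 96) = w*(w - 2)*(w^4 + 4*w^3 - 13*w^2 - 64*w - 48) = w*(w - 2)*(w + 1)*(w^3 + 3*w^2 - 16*w - 48) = w*(w - 2)*(w + 1)*(w + 4)*(w^2 - w - 12) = w*(w - 4)*(w - 2)*(w + 1)*(w + 4)*(w + 3)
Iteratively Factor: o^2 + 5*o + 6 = (o + 2)*(o + 3)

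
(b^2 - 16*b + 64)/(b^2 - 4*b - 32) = (b - 8)/(b + 4)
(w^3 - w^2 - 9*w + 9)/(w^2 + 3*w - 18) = (w^2 + 2*w - 3)/(w + 6)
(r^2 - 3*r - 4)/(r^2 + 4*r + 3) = (r - 4)/(r + 3)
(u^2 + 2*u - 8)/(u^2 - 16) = (u - 2)/(u - 4)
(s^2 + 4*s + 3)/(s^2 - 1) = (s + 3)/(s - 1)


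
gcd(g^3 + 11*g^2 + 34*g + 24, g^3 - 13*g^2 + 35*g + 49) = g + 1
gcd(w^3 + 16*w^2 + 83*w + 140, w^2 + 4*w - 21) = w + 7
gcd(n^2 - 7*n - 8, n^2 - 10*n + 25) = 1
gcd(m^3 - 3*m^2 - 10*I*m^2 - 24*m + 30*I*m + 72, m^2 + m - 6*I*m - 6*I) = m - 6*I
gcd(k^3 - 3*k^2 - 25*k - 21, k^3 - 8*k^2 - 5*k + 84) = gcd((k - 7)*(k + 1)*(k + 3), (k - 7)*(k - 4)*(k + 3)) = k^2 - 4*k - 21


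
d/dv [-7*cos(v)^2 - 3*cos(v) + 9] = (14*cos(v) + 3)*sin(v)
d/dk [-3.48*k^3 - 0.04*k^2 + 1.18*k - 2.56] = -10.44*k^2 - 0.08*k + 1.18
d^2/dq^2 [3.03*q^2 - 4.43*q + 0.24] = 6.06000000000000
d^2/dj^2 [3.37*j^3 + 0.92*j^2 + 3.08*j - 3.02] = 20.22*j + 1.84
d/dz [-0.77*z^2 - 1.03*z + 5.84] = -1.54*z - 1.03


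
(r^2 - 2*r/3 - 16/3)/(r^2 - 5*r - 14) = (r - 8/3)/(r - 7)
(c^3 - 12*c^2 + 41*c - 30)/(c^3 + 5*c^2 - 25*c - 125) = (c^2 - 7*c + 6)/(c^2 + 10*c + 25)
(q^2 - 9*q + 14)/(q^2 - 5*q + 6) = (q - 7)/(q - 3)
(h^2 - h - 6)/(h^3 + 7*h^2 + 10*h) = (h - 3)/(h*(h + 5))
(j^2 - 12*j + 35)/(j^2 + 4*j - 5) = (j^2 - 12*j + 35)/(j^2 + 4*j - 5)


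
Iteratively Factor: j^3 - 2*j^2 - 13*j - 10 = (j - 5)*(j^2 + 3*j + 2) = (j - 5)*(j + 2)*(j + 1)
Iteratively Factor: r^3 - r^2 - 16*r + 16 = (r - 4)*(r^2 + 3*r - 4) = (r - 4)*(r - 1)*(r + 4)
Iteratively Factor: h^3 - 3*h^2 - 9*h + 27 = (h + 3)*(h^2 - 6*h + 9) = (h - 3)*(h + 3)*(h - 3)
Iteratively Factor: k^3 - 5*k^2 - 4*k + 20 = (k + 2)*(k^2 - 7*k + 10) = (k - 2)*(k + 2)*(k - 5)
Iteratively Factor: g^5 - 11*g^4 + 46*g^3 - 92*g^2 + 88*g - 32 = (g - 2)*(g^4 - 9*g^3 + 28*g^2 - 36*g + 16) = (g - 2)^2*(g^3 - 7*g^2 + 14*g - 8) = (g - 4)*(g - 2)^2*(g^2 - 3*g + 2) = (g - 4)*(g - 2)^2*(g - 1)*(g - 2)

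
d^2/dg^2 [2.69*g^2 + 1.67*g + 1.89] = 5.38000000000000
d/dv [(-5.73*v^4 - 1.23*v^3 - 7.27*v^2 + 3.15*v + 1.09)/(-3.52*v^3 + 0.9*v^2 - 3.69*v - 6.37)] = (20.1696*v^6 - 10.314*v^5 + 36.7337*v^4 + 177.2538*v^3 + 59.007*v^2 + 90.6578*v - 16.0434)/(12.3904*v^6 - 6.336*v^5 + 26.7876*v^4 + 38.2028*v^3 + 2.1501*v^2 + 47.0106*v + 40.5769)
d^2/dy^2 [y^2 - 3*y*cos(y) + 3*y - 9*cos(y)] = 3*y*cos(y) + 6*sin(y) + 9*cos(y) + 2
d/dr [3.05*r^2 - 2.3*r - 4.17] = 6.1*r - 2.3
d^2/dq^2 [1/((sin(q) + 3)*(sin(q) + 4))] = (-4*sin(q)^4 - 21*sin(q)^3 + 5*sin(q)^2 + 126*sin(q) + 74)/((sin(q) + 3)^3*(sin(q) + 4)^3)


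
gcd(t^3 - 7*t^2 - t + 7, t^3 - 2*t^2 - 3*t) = t + 1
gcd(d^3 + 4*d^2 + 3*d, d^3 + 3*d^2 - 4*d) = d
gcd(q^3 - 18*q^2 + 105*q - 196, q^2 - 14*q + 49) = q^2 - 14*q + 49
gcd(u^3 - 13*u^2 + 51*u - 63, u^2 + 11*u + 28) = 1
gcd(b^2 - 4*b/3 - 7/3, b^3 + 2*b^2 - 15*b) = 1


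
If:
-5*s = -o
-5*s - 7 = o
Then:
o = -7/2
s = -7/10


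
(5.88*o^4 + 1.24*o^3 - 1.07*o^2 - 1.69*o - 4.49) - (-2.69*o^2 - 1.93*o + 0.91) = 5.88*o^4 + 1.24*o^3 + 1.62*o^2 + 0.24*o - 5.4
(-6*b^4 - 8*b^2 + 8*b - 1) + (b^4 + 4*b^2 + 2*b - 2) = -5*b^4 - 4*b^2 + 10*b - 3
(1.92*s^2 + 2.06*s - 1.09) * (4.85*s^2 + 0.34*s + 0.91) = 9.312*s^4 + 10.6438*s^3 - 2.8389*s^2 + 1.504*s - 0.9919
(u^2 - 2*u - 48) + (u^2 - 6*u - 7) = 2*u^2 - 8*u - 55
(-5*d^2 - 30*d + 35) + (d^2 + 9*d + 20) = -4*d^2 - 21*d + 55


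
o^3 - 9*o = o*(o - 3)*(o + 3)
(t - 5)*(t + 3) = t^2 - 2*t - 15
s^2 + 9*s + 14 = (s + 2)*(s + 7)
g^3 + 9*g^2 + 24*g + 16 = (g + 1)*(g + 4)^2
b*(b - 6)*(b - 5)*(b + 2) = b^4 - 9*b^3 + 8*b^2 + 60*b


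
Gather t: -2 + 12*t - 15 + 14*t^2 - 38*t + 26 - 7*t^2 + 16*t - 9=7*t^2 - 10*t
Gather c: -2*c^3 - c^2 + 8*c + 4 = -2*c^3 - c^2 + 8*c + 4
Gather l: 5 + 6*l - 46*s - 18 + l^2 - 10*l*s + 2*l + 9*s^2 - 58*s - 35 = l^2 + l*(8 - 10*s) + 9*s^2 - 104*s - 48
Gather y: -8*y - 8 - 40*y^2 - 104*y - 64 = -40*y^2 - 112*y - 72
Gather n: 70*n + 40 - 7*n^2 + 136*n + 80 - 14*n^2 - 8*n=-21*n^2 + 198*n + 120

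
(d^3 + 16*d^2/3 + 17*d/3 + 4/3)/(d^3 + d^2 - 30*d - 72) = (3*d^2 + 4*d + 1)/(3*(d^2 - 3*d - 18))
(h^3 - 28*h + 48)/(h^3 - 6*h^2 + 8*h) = (h + 6)/h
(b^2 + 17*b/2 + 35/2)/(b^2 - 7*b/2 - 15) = (2*b^2 + 17*b + 35)/(2*b^2 - 7*b - 30)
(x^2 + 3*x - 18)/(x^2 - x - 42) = (x - 3)/(x - 7)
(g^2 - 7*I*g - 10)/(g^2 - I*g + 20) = (g - 2*I)/(g + 4*I)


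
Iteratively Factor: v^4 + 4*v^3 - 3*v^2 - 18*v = (v - 2)*(v^3 + 6*v^2 + 9*v) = (v - 2)*(v + 3)*(v^2 + 3*v) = v*(v - 2)*(v + 3)*(v + 3)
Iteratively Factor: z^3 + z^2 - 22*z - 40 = (z - 5)*(z^2 + 6*z + 8) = (z - 5)*(z + 2)*(z + 4)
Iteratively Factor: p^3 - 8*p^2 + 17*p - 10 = (p - 1)*(p^2 - 7*p + 10) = (p - 5)*(p - 1)*(p - 2)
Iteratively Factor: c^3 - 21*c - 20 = (c + 4)*(c^2 - 4*c - 5) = (c - 5)*(c + 4)*(c + 1)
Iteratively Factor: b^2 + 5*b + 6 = (b + 2)*(b + 3)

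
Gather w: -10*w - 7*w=-17*w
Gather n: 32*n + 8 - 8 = 32*n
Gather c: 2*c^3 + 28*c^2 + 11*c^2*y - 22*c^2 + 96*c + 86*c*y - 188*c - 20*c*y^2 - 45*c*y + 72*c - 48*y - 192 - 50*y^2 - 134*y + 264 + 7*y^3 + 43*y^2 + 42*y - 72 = 2*c^3 + c^2*(11*y + 6) + c*(-20*y^2 + 41*y - 20) + 7*y^3 - 7*y^2 - 140*y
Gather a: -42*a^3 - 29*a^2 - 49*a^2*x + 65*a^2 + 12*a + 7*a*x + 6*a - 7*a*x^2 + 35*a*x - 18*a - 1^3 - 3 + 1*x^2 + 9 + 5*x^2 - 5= -42*a^3 + a^2*(36 - 49*x) + a*(-7*x^2 + 42*x) + 6*x^2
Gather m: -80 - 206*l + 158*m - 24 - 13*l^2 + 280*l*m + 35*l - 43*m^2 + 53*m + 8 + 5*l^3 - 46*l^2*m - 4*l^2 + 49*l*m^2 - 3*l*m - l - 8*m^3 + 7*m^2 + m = 5*l^3 - 17*l^2 - 172*l - 8*m^3 + m^2*(49*l - 36) + m*(-46*l^2 + 277*l + 212) - 96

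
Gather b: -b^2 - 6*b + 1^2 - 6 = -b^2 - 6*b - 5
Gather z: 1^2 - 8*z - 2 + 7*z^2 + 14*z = 7*z^2 + 6*z - 1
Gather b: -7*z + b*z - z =b*z - 8*z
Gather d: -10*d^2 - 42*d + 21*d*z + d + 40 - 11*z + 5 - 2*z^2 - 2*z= -10*d^2 + d*(21*z - 41) - 2*z^2 - 13*z + 45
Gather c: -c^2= -c^2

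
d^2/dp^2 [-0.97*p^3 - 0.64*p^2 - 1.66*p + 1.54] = -5.82*p - 1.28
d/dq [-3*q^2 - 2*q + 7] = -6*q - 2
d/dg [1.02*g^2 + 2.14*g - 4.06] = 2.04*g + 2.14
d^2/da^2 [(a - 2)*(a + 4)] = 2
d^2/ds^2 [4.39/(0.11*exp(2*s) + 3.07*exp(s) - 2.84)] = (4.39*(0.22*exp(s) + 3.07)*(0.44*exp(s) + 6.14)*exp(s) - (1.9316*exp(s) + 13.4773)*(0.11*exp(2*s) + 3.07*exp(s) - 2.84))*exp(s)/(0.11*exp(2*s) + 3.07*exp(s) - 2.84)^3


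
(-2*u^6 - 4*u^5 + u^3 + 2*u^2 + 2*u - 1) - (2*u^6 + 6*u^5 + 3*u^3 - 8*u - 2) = -4*u^6 - 10*u^5 - 2*u^3 + 2*u^2 + 10*u + 1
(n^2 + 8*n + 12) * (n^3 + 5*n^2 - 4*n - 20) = n^5 + 13*n^4 + 48*n^3 + 8*n^2 - 208*n - 240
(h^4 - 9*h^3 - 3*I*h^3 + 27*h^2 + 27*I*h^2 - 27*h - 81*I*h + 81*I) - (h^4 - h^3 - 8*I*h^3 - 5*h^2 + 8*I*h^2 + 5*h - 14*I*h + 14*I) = -8*h^3 + 5*I*h^3 + 32*h^2 + 19*I*h^2 - 32*h - 67*I*h + 67*I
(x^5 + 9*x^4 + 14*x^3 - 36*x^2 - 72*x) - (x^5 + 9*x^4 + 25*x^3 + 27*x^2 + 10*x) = -11*x^3 - 63*x^2 - 82*x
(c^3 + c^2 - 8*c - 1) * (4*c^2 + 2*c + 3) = 4*c^5 + 6*c^4 - 27*c^3 - 17*c^2 - 26*c - 3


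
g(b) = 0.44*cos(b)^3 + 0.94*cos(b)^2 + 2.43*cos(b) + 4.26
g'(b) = -1.32*sin(b)*cos(b)^2 - 1.88*sin(b)*cos(b) - 2.43*sin(b)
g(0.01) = 8.07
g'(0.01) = -0.06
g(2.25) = 3.00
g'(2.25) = -1.38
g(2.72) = 2.49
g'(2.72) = -0.74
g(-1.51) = 4.41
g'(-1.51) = 2.54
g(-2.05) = 3.30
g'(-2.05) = 1.64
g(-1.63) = 4.12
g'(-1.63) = 2.32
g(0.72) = 6.81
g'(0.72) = -3.03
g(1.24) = 5.16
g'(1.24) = -3.01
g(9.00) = 2.49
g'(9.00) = -0.75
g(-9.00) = 2.49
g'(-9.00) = 0.75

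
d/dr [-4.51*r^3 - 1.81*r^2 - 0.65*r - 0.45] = -13.53*r^2 - 3.62*r - 0.65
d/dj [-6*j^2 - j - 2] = -12*j - 1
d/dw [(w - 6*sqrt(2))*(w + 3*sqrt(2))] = 2*w - 3*sqrt(2)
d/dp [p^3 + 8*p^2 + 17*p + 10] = 3*p^2 + 16*p + 17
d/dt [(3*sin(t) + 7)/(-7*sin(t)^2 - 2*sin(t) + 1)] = (21*sin(t)^2 + 98*sin(t) + 17)*cos(t)/(7*sin(t)^2 + 2*sin(t) - 1)^2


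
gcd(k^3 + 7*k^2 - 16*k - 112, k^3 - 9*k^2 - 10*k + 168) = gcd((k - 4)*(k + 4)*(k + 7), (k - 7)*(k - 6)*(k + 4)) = k + 4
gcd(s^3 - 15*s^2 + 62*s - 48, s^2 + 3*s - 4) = s - 1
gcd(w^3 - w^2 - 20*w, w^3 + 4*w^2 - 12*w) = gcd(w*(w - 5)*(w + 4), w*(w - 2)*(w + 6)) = w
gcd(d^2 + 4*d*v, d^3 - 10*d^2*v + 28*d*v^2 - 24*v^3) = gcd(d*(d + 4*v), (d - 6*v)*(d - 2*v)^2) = 1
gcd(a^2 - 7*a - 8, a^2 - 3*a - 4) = a + 1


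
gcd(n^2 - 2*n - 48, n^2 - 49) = 1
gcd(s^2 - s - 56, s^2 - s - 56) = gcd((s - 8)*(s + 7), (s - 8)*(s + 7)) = s^2 - s - 56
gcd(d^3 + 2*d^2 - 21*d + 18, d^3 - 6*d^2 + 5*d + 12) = d - 3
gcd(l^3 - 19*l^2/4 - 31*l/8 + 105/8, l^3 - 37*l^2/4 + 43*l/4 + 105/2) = l^2 - 13*l/4 - 35/4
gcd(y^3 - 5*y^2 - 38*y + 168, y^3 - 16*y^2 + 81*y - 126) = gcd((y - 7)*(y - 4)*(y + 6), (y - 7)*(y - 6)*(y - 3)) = y - 7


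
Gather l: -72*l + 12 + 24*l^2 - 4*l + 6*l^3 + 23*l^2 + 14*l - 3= 6*l^3 + 47*l^2 - 62*l + 9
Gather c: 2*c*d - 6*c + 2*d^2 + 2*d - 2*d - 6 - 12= c*(2*d - 6) + 2*d^2 - 18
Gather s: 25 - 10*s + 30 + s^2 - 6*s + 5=s^2 - 16*s + 60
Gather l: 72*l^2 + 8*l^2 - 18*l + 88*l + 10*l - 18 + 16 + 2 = 80*l^2 + 80*l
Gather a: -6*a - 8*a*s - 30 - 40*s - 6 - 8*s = a*(-8*s - 6) - 48*s - 36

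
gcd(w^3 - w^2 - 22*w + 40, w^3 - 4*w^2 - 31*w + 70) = w^2 + 3*w - 10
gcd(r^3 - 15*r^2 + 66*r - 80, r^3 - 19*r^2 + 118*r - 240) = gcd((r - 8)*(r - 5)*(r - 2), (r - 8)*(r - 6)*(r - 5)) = r^2 - 13*r + 40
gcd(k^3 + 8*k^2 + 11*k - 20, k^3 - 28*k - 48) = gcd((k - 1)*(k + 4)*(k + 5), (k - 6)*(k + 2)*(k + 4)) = k + 4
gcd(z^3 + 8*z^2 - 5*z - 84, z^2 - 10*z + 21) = z - 3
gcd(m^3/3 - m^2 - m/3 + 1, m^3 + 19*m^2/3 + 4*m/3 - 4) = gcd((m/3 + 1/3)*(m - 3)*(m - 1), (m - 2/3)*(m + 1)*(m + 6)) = m + 1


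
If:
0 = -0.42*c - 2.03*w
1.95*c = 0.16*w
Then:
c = 0.00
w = 0.00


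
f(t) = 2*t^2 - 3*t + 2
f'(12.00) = 45.00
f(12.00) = 254.00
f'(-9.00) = -39.00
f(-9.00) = 191.00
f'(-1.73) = -9.92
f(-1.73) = 13.18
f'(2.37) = 6.48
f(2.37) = 6.12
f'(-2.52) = -13.08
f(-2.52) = 22.26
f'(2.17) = 5.68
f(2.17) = 4.91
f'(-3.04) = -15.16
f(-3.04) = 29.60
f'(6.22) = 21.88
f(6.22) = 60.72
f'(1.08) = 1.32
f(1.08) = 1.09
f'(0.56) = -0.76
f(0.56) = 0.95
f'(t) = 4*t - 3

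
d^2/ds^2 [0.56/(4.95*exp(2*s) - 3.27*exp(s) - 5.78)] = ((1.8312 - 11.088*exp(s))*(-4.95*exp(2*s) + 3.27*exp(s) + 5.78) - 0.56*(9.9*exp(s) - 3.27)*(19.8*exp(s) - 6.54)*exp(s))*exp(s)/(-4.95*exp(2*s) + 3.27*exp(s) + 5.78)^3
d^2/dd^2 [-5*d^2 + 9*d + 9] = -10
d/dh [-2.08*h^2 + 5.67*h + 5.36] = 5.67 - 4.16*h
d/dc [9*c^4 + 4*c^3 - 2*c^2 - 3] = 4*c*(9*c^2 + 3*c - 1)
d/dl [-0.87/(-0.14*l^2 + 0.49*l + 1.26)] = (0.4263 - 0.2436*l)/(-0.14*l^2 + 0.49*l + 1.26)^2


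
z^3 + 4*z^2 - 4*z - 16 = (z - 2)*(z + 2)*(z + 4)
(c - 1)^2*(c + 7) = c^3 + 5*c^2 - 13*c + 7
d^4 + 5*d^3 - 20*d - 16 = (d - 2)*(d + 1)*(d + 2)*(d + 4)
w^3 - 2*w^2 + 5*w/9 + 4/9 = (w - 4/3)*(w - 1)*(w + 1/3)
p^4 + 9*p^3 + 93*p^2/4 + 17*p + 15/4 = (p + 1/2)^2*(p + 3)*(p + 5)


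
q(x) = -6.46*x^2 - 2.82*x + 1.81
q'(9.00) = -119.10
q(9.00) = -546.83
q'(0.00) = -2.82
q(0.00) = 1.81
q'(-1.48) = 16.30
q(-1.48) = -8.17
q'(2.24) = -31.76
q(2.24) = -36.92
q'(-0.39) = 2.22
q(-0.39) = 1.93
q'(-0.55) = 4.29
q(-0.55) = 1.41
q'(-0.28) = 0.80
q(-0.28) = 2.09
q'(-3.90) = 47.57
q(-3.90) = -85.45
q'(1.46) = -21.68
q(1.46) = -16.08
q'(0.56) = -10.06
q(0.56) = -1.80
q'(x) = -12.92*x - 2.82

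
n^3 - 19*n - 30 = (n - 5)*(n + 2)*(n + 3)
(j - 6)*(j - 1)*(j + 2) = j^3 - 5*j^2 - 8*j + 12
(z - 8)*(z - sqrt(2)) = z^2 - 8*z - sqrt(2)*z + 8*sqrt(2)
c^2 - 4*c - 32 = (c - 8)*(c + 4)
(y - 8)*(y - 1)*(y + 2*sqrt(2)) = y^3 - 9*y^2 + 2*sqrt(2)*y^2 - 18*sqrt(2)*y + 8*y + 16*sqrt(2)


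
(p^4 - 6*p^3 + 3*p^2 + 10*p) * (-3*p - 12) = -3*p^5 + 6*p^4 + 63*p^3 - 66*p^2 - 120*p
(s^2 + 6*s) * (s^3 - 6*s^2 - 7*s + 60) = s^5 - 43*s^3 + 18*s^2 + 360*s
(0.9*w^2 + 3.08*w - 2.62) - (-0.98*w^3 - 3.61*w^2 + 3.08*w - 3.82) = 0.98*w^3 + 4.51*w^2 + 1.2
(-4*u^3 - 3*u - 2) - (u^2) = -4*u^3 - u^2 - 3*u - 2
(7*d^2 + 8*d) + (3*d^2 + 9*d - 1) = 10*d^2 + 17*d - 1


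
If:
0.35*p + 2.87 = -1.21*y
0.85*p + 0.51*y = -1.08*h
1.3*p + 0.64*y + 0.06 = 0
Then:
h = 0.27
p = 1.31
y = -2.75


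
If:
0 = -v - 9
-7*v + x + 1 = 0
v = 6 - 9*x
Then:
No Solution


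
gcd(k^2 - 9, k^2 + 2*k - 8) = 1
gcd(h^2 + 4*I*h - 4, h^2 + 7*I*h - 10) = h + 2*I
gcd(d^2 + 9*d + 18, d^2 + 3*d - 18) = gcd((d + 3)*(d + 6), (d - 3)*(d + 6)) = d + 6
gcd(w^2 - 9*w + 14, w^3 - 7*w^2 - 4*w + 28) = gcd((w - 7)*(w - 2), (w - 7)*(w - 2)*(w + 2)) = w^2 - 9*w + 14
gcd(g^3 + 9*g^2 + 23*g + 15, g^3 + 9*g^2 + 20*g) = g + 5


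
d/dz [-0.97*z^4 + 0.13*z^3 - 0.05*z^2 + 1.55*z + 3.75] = -3.88*z^3 + 0.39*z^2 - 0.1*z + 1.55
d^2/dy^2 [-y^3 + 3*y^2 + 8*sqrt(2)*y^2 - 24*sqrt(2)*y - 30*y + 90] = -6*y + 6 + 16*sqrt(2)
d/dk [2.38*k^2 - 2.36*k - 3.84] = 4.76*k - 2.36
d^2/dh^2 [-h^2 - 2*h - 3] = -2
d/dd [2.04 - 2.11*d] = -2.11000000000000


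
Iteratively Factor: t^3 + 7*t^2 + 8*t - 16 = (t + 4)*(t^2 + 3*t - 4) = (t + 4)^2*(t - 1)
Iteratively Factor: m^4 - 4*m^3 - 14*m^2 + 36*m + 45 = (m - 5)*(m^3 + m^2 - 9*m - 9) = (m - 5)*(m + 1)*(m^2 - 9) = (m - 5)*(m + 1)*(m + 3)*(m - 3)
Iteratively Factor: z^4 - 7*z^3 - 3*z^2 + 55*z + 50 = (z - 5)*(z^3 - 2*z^2 - 13*z - 10) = (z - 5)^2*(z^2 + 3*z + 2) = (z - 5)^2*(z + 2)*(z + 1)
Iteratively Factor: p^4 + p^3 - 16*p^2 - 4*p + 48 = (p - 3)*(p^3 + 4*p^2 - 4*p - 16) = (p - 3)*(p - 2)*(p^2 + 6*p + 8) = (p - 3)*(p - 2)*(p + 4)*(p + 2)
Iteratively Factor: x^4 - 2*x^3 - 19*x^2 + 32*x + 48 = (x + 4)*(x^3 - 6*x^2 + 5*x + 12) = (x + 1)*(x + 4)*(x^2 - 7*x + 12) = (x - 4)*(x + 1)*(x + 4)*(x - 3)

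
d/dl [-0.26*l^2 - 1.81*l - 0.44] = -0.52*l - 1.81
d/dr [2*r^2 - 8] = 4*r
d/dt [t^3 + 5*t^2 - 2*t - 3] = 3*t^2 + 10*t - 2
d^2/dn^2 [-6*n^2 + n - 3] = -12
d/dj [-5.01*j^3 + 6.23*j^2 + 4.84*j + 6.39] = -15.03*j^2 + 12.46*j + 4.84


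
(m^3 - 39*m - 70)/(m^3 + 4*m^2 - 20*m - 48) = (m^2 - 2*m - 35)/(m^2 + 2*m - 24)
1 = 1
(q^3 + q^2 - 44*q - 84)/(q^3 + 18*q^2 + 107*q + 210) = (q^2 - 5*q - 14)/(q^2 + 12*q + 35)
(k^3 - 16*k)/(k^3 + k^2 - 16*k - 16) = k/(k + 1)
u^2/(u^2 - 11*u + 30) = u^2/(u^2 - 11*u + 30)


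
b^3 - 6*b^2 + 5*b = b*(b - 5)*(b - 1)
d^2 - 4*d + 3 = (d - 3)*(d - 1)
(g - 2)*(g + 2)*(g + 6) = g^3 + 6*g^2 - 4*g - 24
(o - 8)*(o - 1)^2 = o^3 - 10*o^2 + 17*o - 8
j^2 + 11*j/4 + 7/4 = (j + 1)*(j + 7/4)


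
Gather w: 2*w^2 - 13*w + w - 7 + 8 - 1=2*w^2 - 12*w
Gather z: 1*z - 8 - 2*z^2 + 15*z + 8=-2*z^2 + 16*z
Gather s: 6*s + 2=6*s + 2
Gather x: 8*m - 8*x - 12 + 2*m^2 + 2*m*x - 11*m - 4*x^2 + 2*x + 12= 2*m^2 - 3*m - 4*x^2 + x*(2*m - 6)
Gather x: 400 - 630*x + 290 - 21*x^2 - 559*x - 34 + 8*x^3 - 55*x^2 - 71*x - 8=8*x^3 - 76*x^2 - 1260*x + 648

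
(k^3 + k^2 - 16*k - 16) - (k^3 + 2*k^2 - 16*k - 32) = 16 - k^2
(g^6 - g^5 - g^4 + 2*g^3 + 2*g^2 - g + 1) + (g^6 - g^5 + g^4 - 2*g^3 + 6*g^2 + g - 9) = 2*g^6 - 2*g^5 + 8*g^2 - 8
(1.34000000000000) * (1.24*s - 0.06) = 1.6616*s - 0.0804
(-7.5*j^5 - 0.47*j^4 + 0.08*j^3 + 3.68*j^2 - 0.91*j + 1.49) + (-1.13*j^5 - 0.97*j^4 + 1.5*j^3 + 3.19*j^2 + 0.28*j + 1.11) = -8.63*j^5 - 1.44*j^4 + 1.58*j^3 + 6.87*j^2 - 0.63*j + 2.6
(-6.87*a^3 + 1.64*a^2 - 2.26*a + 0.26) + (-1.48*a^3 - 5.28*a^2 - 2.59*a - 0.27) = -8.35*a^3 - 3.64*a^2 - 4.85*a - 0.01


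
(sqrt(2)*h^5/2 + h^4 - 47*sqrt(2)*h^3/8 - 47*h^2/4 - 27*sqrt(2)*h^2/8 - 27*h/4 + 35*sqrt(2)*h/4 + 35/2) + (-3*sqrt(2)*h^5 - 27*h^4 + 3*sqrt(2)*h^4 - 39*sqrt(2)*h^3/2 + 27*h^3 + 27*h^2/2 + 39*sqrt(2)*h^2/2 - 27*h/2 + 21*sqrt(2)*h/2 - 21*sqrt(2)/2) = -5*sqrt(2)*h^5/2 - 26*h^4 + 3*sqrt(2)*h^4 - 203*sqrt(2)*h^3/8 + 27*h^3 + 7*h^2/4 + 129*sqrt(2)*h^2/8 - 81*h/4 + 77*sqrt(2)*h/4 - 21*sqrt(2)/2 + 35/2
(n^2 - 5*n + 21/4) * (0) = 0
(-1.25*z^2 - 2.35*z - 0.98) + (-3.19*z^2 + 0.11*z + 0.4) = -4.44*z^2 - 2.24*z - 0.58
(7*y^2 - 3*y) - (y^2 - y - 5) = 6*y^2 - 2*y + 5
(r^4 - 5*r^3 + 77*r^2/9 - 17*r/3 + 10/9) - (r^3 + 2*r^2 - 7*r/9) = r^4 - 6*r^3 + 59*r^2/9 - 44*r/9 + 10/9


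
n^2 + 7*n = n*(n + 7)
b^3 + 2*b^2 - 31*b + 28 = (b - 4)*(b - 1)*(b + 7)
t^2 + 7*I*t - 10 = (t + 2*I)*(t + 5*I)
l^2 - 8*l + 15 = (l - 5)*(l - 3)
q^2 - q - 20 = (q - 5)*(q + 4)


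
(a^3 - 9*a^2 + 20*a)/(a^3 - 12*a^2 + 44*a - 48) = a*(a - 5)/(a^2 - 8*a + 12)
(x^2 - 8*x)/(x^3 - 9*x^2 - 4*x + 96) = x/(x^2 - x - 12)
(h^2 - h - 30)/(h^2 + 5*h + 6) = (h^2 - h - 30)/(h^2 + 5*h + 6)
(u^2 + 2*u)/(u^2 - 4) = u/(u - 2)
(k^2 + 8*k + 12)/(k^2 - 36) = (k + 2)/(k - 6)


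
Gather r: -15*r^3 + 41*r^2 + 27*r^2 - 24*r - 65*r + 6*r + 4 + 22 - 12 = -15*r^3 + 68*r^2 - 83*r + 14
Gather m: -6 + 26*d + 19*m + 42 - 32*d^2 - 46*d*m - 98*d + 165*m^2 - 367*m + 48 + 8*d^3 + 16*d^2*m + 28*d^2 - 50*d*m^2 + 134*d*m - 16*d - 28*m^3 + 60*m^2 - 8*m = 8*d^3 - 4*d^2 - 88*d - 28*m^3 + m^2*(225 - 50*d) + m*(16*d^2 + 88*d - 356) + 84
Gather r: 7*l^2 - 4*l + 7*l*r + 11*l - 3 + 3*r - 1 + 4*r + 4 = 7*l^2 + 7*l + r*(7*l + 7)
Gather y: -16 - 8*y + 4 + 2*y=-6*y - 12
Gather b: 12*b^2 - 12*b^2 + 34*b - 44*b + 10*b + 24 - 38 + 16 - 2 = 0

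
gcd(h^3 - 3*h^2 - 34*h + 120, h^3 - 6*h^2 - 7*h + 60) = h^2 - 9*h + 20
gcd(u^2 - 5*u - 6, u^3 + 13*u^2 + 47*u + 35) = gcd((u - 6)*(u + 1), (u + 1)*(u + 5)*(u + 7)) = u + 1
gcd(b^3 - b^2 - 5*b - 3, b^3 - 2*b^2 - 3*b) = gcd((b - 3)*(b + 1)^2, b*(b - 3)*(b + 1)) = b^2 - 2*b - 3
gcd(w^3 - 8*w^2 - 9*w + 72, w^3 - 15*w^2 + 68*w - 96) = w^2 - 11*w + 24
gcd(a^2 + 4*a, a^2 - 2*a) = a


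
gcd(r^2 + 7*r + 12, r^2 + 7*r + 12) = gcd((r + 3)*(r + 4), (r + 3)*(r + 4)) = r^2 + 7*r + 12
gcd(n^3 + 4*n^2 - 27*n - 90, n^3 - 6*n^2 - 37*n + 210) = n^2 + n - 30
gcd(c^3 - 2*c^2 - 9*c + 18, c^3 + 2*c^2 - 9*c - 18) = c^2 - 9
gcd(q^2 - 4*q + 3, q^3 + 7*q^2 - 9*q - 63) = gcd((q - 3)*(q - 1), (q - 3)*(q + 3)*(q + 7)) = q - 3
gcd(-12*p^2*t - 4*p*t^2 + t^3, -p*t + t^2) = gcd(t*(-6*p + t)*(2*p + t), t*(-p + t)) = t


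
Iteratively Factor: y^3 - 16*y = (y)*(y^2 - 16) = y*(y - 4)*(y + 4)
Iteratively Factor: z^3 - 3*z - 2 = (z - 2)*(z^2 + 2*z + 1) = (z - 2)*(z + 1)*(z + 1)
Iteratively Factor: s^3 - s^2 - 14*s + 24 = (s - 3)*(s^2 + 2*s - 8) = (s - 3)*(s - 2)*(s + 4)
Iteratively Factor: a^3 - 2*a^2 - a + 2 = (a - 1)*(a^2 - a - 2) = (a - 2)*(a - 1)*(a + 1)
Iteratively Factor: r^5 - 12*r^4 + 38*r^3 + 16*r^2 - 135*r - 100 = (r - 4)*(r^4 - 8*r^3 + 6*r^2 + 40*r + 25) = (r - 5)*(r - 4)*(r^3 - 3*r^2 - 9*r - 5) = (r - 5)*(r - 4)*(r + 1)*(r^2 - 4*r - 5) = (r - 5)*(r - 4)*(r + 1)^2*(r - 5)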